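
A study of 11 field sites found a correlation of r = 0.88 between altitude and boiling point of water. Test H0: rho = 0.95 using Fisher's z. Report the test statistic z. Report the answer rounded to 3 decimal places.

Fisher z: atanh(0.88) = 1.375768, atanh(0.95) = 1.831781
z = (z_r − z_0)·√(n−3) = (1.375768 − 1.831781)·√8 = -0.456013 · 2.828427 = -1.290

-1.290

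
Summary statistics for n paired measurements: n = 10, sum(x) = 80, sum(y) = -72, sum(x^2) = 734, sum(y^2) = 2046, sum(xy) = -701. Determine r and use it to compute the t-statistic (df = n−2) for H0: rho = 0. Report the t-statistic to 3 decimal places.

-0.988

S_xy = nΣxy − ΣxΣy = 10·(-701) − 80·(-72) = -7010 − (-5760) = -1250
S_xx = nΣx² − (Σx)² = 10·734 − 80² = 7340 − 6400 = 940
S_yy = nΣy² − (Σy)² = 10·2046 − (-72)² = 20460 − 5184 = 15276
r = S_xy / √(S_xx·S_yy) = -1250 / √(940·15276) = -1250 / √14359440 = -1250 / 3789.3852 = -0.3299
t = r·√(n−2)/√(1−r²) = -0.3299·√8 / √(1−0.108834) = -0.933098 / 0.944016 = -0.988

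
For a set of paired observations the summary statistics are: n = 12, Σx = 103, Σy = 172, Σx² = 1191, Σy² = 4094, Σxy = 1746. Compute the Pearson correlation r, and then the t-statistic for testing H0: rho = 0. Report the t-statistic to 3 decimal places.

1.305

S_xy = nΣxy − ΣxΣy = 12·1746 − 103·172 = 20952 − 17716 = 3236
S_xx = nΣx² − (Σx)² = 12·1191 − 103² = 14292 − 10609 = 3683
S_yy = nΣy² − (Σy)² = 12·4094 − 172² = 49128 − 29584 = 19544
r = S_xy / √(S_xx·S_yy) = 3236 / √(3683·19544) = 3236 / √71980552 = 3236 / 8484.1353 = 0.3814
t = r·√(n−2)/√(1−r²) = 0.3814·√10 / √(1−0.145466) = 1.206093 / 0.924410 = 1.305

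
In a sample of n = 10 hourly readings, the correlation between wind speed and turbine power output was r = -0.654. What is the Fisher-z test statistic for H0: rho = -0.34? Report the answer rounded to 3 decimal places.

-1.133

Fisher z: atanh(-0.654) = -0.782257, atanh(-0.34) = -0.354093
z = (z_r − z_0)·√(n−3) = (-0.782257 − (-0.354093))·√7 = -0.428164 · 2.645751 = -1.133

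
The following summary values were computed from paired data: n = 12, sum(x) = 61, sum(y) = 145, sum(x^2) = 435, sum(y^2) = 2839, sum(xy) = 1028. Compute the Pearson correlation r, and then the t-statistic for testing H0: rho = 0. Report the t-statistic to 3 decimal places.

4.068

Numerator: nΣxy − (Σx)(Σy) = 12·1028 − (61)(145) = 3491
Denominator: √[(nΣx²−(Σx)²)(nΣy²−(Σy)²)]
  nΣx²−(Σx)² = 12·435 − 3721 = 1499;  nΣy²−(Σy)² = 12·2839 − 21025 = 13043
  √(1499·13043) = √19551457 = 4421.7030
r = 3491 / 4421.7030 = 0.7895
t = r·√(n−2)/√(1−r²) = 0.7895·√10 / √(1−0.623310) = 2.496618 / 0.613751 = 4.068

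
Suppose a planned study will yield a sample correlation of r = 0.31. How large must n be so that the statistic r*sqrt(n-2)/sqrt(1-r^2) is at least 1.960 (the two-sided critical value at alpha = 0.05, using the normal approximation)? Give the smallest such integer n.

r√(n−2)/√(1−r²) ≥ 1.960  ⇔  n−2 ≥ (1.960)²·(1−r²)/r²
(1−r²)/r² = (1−0.0961)/0.0961 = 9.4058
n ≥ 2 + 3.8416·9.4058 = 2 + 36.1333 = 38.1333
⌈38.1333⌉ = 39

39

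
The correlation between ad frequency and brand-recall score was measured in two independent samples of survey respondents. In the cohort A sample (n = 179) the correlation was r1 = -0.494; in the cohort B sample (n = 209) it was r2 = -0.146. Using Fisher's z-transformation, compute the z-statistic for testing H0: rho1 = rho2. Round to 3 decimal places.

-3.841

Fisher z-transforms: z1 = atanh(-0.494) = -0.541338, z2 = atanh(-0.146) = -0.147051; difference d = -0.394287
Var(d) = 1/176 + 1/206 = 0.0056818 + 0.0048544 = 0.0105362
z = d/√Var(d) = -0.394287 / √0.0105362 = -0.394287 / 0.102646 = -3.841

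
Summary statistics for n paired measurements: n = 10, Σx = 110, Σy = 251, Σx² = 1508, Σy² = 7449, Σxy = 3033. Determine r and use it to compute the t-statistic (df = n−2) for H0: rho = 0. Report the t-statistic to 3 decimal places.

1.485

Numerator: nΣxy − (Σx)(Σy) = 10·3033 − (110)(251) = 2720
Denominator: √[(nΣx²−(Σx)²)(nΣy²−(Σy)²)]
  nΣx²−(Σx)² = 10·1508 − 12100 = 2980;  nΣy²−(Σy)² = 10·7449 − 63001 = 11489
  √(2980·11489) = √34237220 = 5851.2580
r = 2720 / 5851.2580 = 0.4649
t = r·√(n−2)/√(1−r²) = 0.4649·√8 / √(1−0.216132) = 1.314936 / 0.885363 = 1.485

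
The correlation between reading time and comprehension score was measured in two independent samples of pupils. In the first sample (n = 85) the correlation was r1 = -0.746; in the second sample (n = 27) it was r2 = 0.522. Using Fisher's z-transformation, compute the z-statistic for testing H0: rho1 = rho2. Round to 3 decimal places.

Fisher z-transforms: z1 = atanh(-0.746) = -0.963874, z2 = atanh(0.522) = 0.579085; difference d = -1.542959
Var(d) = 1/82 + 1/24 = 0.0121951 + 0.0416667 = 0.0538618
z = d/√Var(d) = -1.542959 / √0.0538618 = -1.542959 / 0.232081 = -6.648

-6.648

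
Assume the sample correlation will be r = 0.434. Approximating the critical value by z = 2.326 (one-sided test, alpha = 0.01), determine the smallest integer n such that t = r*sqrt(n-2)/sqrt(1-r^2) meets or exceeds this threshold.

26

r√(n−2)/√(1−r²) ≥ 2.326  ⇔  n−2 ≥ (2.326)²·(1−r²)/r²
(1−r²)/r² = (1−0.188356)/0.188356 = 4.3091
n ≥ 2 + 5.410276·4.3091 = 2 + 23.3134 = 25.3134
⌈25.3134⌉ = 26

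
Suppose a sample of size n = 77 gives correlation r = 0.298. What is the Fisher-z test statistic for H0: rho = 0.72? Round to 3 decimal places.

z_r = atanh(0.298) = 0.307323,  z_0 = atanh(0.72) = 0.907645
SE = 1/√(n−3) = 1/√74 = 0.116248
z = (z_r − z_0)/SE = (0.307323 − 0.907645) / 0.116248 = -0.600322 / 0.116248 = -5.164

-5.164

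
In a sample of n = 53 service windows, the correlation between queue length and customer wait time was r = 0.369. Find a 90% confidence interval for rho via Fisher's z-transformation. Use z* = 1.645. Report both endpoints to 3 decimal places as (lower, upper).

z_r = atanh(0.369) = 0.387265;  SE = 1/√(n−3) = 1/√50 = 0.141421
z-limits: 0.387265 ± 1.645·0.141421 = 0.387265 ± 0.232638 = [0.154627, 0.619903]
ρ-limits: (tanh 0.154627, tanh 0.619903) = (0.153, 0.551)

(0.153, 0.551)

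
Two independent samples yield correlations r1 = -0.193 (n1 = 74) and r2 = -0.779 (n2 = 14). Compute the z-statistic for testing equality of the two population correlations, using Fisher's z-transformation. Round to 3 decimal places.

Fisher z-transforms: z1 = atanh(-0.193) = -0.195451, z2 = atanh(-0.779) = -1.042822; difference d = 0.847371
Var(d) = 1/71 + 1/11 = 0.0140845 + 0.0909091 = 0.1049936
z = d/√Var(d) = 0.847371 / √0.1049936 = 0.847371 / 0.324027 = 2.615

2.615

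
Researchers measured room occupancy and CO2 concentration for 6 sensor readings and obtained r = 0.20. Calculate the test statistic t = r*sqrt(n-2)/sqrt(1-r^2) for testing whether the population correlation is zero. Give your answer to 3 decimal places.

0.408

t = r·√(n−2) / √(1−r²) with r = 0.20, n = 6
  = 0.20·√4 / √(1 − 0.0400)
  = 0.20·2.000000 / 0.979796
  = 0.400000 / 0.979796 = 0.408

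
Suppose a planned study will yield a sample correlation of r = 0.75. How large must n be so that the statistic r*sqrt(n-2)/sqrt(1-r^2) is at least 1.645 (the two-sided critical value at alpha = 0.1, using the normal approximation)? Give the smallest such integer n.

Need r·√(n−2)/√(1−r²) ≥ 1.645
√(n−2) ≥ 1.645·√(1−0.5625) / 0.75 = 1.645·0.661438 / 0.75 = 1.4508
n−2 ≥ 2.1048  ⇒  n ≥ 4.1048
Smallest integer n = 5

5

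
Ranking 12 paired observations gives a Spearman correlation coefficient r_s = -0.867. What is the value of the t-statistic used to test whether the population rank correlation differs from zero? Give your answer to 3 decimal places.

1 − r_s² = 1 − 0.751689 = 0.248311;  √(1−r_s²) = 0.498308
√(n−2) = √10 = 3.162278
t = r_s·√(n−2)/√(1−r_s²) = -0.867 · 3.162278 / 0.498308 = -5.502

-5.502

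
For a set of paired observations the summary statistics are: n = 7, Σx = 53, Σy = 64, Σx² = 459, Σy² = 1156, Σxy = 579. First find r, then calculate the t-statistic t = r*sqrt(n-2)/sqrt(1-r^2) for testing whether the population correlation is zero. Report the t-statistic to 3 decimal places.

1.362

Numerator: nΣxy − (Σx)(Σy) = 7·579 − (53)(64) = 661
Denominator: √[(nΣx²−(Σx)²)(nΣy²−(Σy)²)]
  nΣx²−(Σx)² = 7·459 − 2809 = 404;  nΣy²−(Σy)² = 7·1156 − 4096 = 3996
  √(404·3996) = √1614384 = 1270.5841
r = 661 / 1270.5841 = 0.5202
t = r·√(n−2)/√(1−r²) = 0.5202·√5 / √(1−0.270608) = 1.163203 / 0.854044 = 1.362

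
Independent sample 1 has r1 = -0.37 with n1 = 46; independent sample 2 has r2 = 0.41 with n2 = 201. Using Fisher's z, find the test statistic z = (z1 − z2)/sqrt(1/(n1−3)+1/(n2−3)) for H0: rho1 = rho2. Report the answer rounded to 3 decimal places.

z1 = atanh(-0.37) = -0.388423,  z2 = atanh(0.41) = 0.435611
SE = √(1/(n1−3) + 1/(n2−3)) = √(1/43 + 1/198) = √(0.0232558 + 0.0050505) = √0.0283063 = 0.168245
z = (z1 − z2)/SE = (-0.388423 − 0.435611) / 0.168245 = -0.824034 / 0.168245 = -4.898

-4.898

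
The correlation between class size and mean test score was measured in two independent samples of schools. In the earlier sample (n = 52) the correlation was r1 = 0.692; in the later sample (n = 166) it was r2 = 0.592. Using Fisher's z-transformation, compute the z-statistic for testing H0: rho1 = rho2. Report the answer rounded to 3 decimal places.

Fisher z-transforms: z1 = atanh(0.692) = 0.851783, z2 = atanh(0.592) = 0.680740; difference d = 0.171043
Var(d) = 1/49 + 1/163 = 0.0204082 + 0.0061350 = 0.0265432
z = d/√Var(d) = 0.171043 / √0.0265432 = 0.171043 / 0.162921 = 1.050

1.050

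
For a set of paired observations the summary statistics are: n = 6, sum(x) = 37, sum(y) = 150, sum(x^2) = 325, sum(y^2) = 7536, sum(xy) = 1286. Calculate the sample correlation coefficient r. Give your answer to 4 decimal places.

S_xy = nΣxy − ΣxΣy = 6·1286 − 37·150 = 7716 − 5550 = 2166
S_xx = nΣx² − (Σx)² = 6·325 − 37² = 1950 − 1369 = 581
S_yy = nΣy² − (Σy)² = 6·7536 − 150² = 45216 − 22500 = 22716
r = S_xy / √(S_xx·S_yy) = 2166 / √(581·22716) = 2166 / √13197996 = 2166 / 3632.9046 = 0.5962

0.5962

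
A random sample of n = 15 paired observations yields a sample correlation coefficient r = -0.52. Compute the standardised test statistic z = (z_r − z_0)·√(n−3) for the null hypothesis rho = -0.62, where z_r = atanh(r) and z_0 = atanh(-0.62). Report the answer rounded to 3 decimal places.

z_r = atanh(-0.52) = -0.576340,  z_0 = atanh(-0.62) = -0.725005
SE = 1/√(n−3) = 1/√12 = 0.288675
z = (z_r − z_0)/SE = (-0.576340 − (-0.725005)) / 0.288675 = 0.148665 / 0.288675 = 0.515

0.515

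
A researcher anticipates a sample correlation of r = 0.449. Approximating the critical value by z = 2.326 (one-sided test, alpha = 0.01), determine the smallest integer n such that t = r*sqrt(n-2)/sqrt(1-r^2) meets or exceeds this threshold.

Need r·√(n−2)/√(1−r²) ≥ 2.326
√(n−2) ≥ 2.326·√(1−0.201601) / 0.449 = 2.326·0.893532 / 0.449 = 4.6289
n−2 ≥ 21.4267  ⇒  n ≥ 23.4267
Smallest integer n = 24

24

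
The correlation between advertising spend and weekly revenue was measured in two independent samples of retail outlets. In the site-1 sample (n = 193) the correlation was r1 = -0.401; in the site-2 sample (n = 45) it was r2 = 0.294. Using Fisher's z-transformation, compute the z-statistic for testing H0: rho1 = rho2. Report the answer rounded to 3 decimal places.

-4.268

Fisher z-transforms: z1 = atanh(-0.401) = -0.424840, z2 = atanh(0.294) = 0.302939; difference d = -0.727779
Var(d) = 1/190 + 1/42 = 0.0052632 + 0.0238095 = 0.0290727
z = d/√Var(d) = -0.727779 / √0.0290727 = -0.727779 / 0.170507 = -4.268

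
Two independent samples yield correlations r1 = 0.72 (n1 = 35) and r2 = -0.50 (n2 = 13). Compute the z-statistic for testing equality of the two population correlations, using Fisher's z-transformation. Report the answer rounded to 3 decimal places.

4.022

z1 = atanh(0.72) = 0.907645,  z2 = atanh(-0.50) = -0.549306
SE = √(1/(n1−3) + 1/(n2−3)) = √(1/32 + 1/10) = √(0.0312500 + 0.1000000) = √0.1312500 = 0.362284
z = (z1 − z2)/SE = (0.907645 − (-0.549306)) / 0.362284 = 1.456951 / 0.362284 = 4.022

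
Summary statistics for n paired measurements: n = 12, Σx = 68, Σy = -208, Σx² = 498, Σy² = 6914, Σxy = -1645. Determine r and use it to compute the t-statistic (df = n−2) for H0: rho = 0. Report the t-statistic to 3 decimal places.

-3.742

S_xy = nΣxy − ΣxΣy = 12·(-1645) − 68·(-208) = -19740 − (-14144) = -5596
S_xx = nΣx² − (Σx)² = 12·498 − 68² = 5976 − 4624 = 1352
S_yy = nΣy² − (Σy)² = 12·6914 − (-208)² = 82968 − 43264 = 39704
r = S_xy / √(S_xx·S_yy) = -5596 / √(1352·39704) = -5596 / √53679808 = -5596 / 7326.6505 = -0.7638
t = r·√(n−2)/√(1−r²) = -0.7638·√10 / √(1−0.583390) = -2.415348 / 0.645453 = -3.742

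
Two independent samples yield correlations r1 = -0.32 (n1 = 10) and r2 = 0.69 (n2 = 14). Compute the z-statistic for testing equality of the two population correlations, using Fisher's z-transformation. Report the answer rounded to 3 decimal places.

-2.440

Fisher z-transforms: z1 = atanh(-0.32) = -0.331647, z2 = atanh(0.69) = 0.847956; difference d = -1.179603
Var(d) = 1/7 + 1/11 = 0.1428571 + 0.0909091 = 0.2337662
z = d/√Var(d) = -1.179603 / √0.2337662 = -1.179603 / 0.483494 = -2.440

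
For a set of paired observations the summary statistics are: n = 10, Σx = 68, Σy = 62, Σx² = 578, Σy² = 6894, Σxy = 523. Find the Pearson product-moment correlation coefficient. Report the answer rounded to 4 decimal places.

Numerator: nΣxy − (Σx)(Σy) = 10·523 − (68)(62) = 1014
Denominator: √[(nΣx²−(Σx)²)(nΣy²−(Σy)²)]
  nΣx²−(Σx)² = 10·578 − 4624 = 1156;  nΣy²−(Σy)² = 10·6894 − 3844 = 65096
  √(1156·65096) = √75250976 = 8674.7320
r = 1014 / 8674.7320 = 0.1169

0.1169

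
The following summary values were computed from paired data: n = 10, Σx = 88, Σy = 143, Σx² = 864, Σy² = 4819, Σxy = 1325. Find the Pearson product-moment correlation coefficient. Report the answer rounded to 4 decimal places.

Numerator: nΣxy − (Σx)(Σy) = 10·1325 − (88)(143) = 666
Denominator: √[(nΣx²−(Σx)²)(nΣy²−(Σy)²)]
  nΣx²−(Σx)² = 10·864 − 7744 = 896;  nΣy²−(Σy)² = 10·4819 − 20449 = 27741
  √(896·27741) = √24855936 = 4985.5728
r = 666 / 4985.5728 = 0.1336

0.1336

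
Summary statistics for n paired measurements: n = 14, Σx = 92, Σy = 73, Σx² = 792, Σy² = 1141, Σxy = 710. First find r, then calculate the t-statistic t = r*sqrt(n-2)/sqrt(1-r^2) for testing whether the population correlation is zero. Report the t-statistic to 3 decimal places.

S_xy = nΣxy − ΣxΣy = 14·710 − 92·73 = 9940 − 6716 = 3224
S_xx = nΣx² − (Σx)² = 14·792 − 92² = 11088 − 8464 = 2624
S_yy = nΣy² − (Σy)² = 14·1141 − 73² = 15974 − 5329 = 10645
r = S_xy / √(S_xx·S_yy) = 3224 / √(2624·10645) = 3224 / √27932480 = 3224 / 5285.1187 = 0.6100
t = r·√(n−2)/√(1−r²) = 0.6100·√12 / √(1−0.372100) = 2.113102 / 0.792401 = 2.667

2.667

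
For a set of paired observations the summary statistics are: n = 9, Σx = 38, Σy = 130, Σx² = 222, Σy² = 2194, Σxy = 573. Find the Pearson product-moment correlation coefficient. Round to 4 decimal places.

S_xy = nΣxy − ΣxΣy = 9·573 − 38·130 = 5157 − 4940 = 217
S_xx = nΣx² − (Σx)² = 9·222 − 38² = 1998 − 1444 = 554
S_yy = nΣy² − (Σy)² = 9·2194 − 130² = 19746 − 16900 = 2846
r = S_xy / √(S_xx·S_yy) = 217 / √(554·2846) = 217 / √1576684 = 217 / 1255.6608 = 0.1728

0.1728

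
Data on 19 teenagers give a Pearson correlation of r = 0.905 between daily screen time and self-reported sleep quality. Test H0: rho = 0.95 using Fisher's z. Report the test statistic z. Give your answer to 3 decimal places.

z_r = atanh(0.905) = 1.499180,  z_0 = atanh(0.95) = 1.831781
SE = 1/√(n−3) = 1/√16 = 0.250000
z = (z_r − z_0)/SE = (1.499180 − 1.831781) / 0.250000 = -0.332601 / 0.250000 = -1.330

-1.330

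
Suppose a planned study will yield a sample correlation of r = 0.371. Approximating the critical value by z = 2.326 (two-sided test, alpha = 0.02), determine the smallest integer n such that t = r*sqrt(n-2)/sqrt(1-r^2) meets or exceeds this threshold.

36

Need r·√(n−2)/√(1−r²) ≥ 2.326
√(n−2) ≥ 2.326·√(1−0.137641) / 0.371 = 2.326·0.928633 / 0.371 = 5.8221
n−2 ≥ 33.8968  ⇒  n ≥ 35.8968
Smallest integer n = 36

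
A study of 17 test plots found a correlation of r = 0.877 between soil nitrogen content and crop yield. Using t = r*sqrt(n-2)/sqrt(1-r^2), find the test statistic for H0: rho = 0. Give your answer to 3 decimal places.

t = r·√(n−2) / √(1−r²) with r = 0.877, n = 17
  = 0.877·√15 / √(1 − 0.769129)
  = 0.877·3.872983 / 0.480490
  = 3.396606 / 0.480490 = 7.069

7.069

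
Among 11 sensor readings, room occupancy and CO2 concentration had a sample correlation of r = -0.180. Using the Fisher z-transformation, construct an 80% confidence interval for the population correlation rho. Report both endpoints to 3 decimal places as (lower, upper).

(-0.562, 0.265)

Fisher z: z_r = atanh(r) = ½·ln((1+(-0.180))/(1−(-0.180))) = -0.181983
SE(z) = 1/√(n−3) = 1/√8 = 0.353553
80% ⇒ z* = 1.282; margin = 1.282·0.353553 = 0.453255
CI on z-scale: (-0.635238, 0.271272)
Back-transform: tanh(-0.635238) = -0.561648, tanh(0.271272) = 0.264808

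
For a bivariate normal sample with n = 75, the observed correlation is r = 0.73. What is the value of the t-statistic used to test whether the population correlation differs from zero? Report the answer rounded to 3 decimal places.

t = r·√(n−2) / √(1−r²) with r = 0.73, n = 75
  = 0.73·√73 / √(1 − 0.5329)
  = 0.73·8.544004 / 0.683447
  = 6.237123 / 0.683447 = 9.126

9.126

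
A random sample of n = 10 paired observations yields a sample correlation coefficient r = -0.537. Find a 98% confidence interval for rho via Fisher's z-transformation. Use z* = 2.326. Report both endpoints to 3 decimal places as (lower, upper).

(-0.901, 0.272)

z_r = atanh(-0.537) = -0.599930;  SE = 1/√(n−3) = 1/√7 = 0.377964
z-limits: -0.599930 ± 2.326·0.377964 = -0.599930 ± 0.879144 = [-1.479074, 0.279214]
ρ-limits: (tanh -1.479074, tanh 0.279214) = (-0.901, 0.272)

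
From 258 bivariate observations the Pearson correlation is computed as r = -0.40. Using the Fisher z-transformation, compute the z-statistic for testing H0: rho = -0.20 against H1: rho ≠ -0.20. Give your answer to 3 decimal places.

-3.528

Fisher z: atanh(-0.40) = -0.423649, atanh(-0.20) = -0.202733
z = (z_r − z_0)·√(n−3) = (-0.423649 − (-0.202733))·√255 = -0.220916 · 15.968719 = -3.528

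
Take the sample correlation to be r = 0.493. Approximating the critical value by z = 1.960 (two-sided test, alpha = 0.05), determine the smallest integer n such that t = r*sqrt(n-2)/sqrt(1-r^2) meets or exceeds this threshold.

14

r√(n−2)/√(1−r²) ≥ 1.960  ⇔  n−2 ≥ (1.960)²·(1−r²)/r²
(1−r²)/r² = (1−0.243049)/0.243049 = 3.1144
n ≥ 2 + 3.8416·3.1144 = 2 + 11.9643 = 13.9643
⌈13.9643⌉ = 14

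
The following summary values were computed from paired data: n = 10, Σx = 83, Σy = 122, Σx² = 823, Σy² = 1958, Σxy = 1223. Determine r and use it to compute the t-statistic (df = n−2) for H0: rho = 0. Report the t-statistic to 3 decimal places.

Numerator: nΣxy − (Σx)(Σy) = 10·1223 − (83)(122) = 2104
Denominator: √[(nΣx²−(Σx)²)(nΣy²−(Σy)²)]
  nΣx²−(Σx)² = 10·823 − 6889 = 1341;  nΣy²−(Σy)² = 10·1958 − 14884 = 4696
  √(1341·4696) = √6297336 = 2509.4493
r = 2104 / 2509.4493 = 0.8384
t = r·√(n−2)/√(1−r²) = 0.8384·√8 / √(1−0.702915) = 2.371353 / 0.545055 = 4.351

4.351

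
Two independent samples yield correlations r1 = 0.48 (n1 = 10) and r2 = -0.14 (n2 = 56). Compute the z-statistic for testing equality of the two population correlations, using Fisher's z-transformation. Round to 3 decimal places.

z1 = atanh(0.48) = 0.522984,  z2 = atanh(-0.14) = -0.140926
SE = √(1/(n1−3) + 1/(n2−3)) = √(1/7 + 1/53) = √(0.1428571 + 0.0188679) = √0.1617250 = 0.402150
z = (z1 − z2)/SE = (0.522984 − (-0.140926)) / 0.402150 = 0.663910 / 0.402150 = 1.651

1.651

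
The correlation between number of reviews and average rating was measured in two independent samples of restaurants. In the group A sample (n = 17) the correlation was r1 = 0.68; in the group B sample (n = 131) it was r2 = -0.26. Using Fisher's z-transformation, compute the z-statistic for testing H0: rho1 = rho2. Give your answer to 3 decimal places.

Fisher z-transforms: z1 = atanh(0.68) = 0.829114, z2 = atanh(-0.26) = -0.266108; difference d = 1.095222
Var(d) = 1/14 + 1/128 = 0.0714286 + 0.0078125 = 0.0792411
z = d/√Var(d) = 1.095222 / √0.0792411 = 1.095222 / 0.281498 = 3.891

3.891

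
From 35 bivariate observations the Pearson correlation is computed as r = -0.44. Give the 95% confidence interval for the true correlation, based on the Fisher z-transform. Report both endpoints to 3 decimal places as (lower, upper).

z_r = atanh(-0.44) = -0.472231;  SE = 1/√(n−3) = 1/√32 = 0.176777
z-limits: -0.472231 ± 1.960·0.176777 = -0.472231 ± 0.346483 = [-0.818714, -0.125748]
ρ-limits: (tanh -0.818714, tanh -0.125748) = (-0.674, -0.125)

(-0.674, -0.125)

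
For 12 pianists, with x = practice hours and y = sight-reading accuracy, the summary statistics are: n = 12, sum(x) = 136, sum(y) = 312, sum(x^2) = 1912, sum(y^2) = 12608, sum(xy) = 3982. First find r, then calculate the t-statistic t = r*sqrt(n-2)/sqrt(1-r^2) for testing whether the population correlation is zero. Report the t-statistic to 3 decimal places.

S_xy = nΣxy − ΣxΣy = 12·3982 − 136·312 = 47784 − 42432 = 5352
S_xx = nΣx² − (Σx)² = 12·1912 − 136² = 22944 − 18496 = 4448
S_yy = nΣy² − (Σy)² = 12·12608 − 312² = 151296 − 97344 = 53952
r = S_xy / √(S_xx·S_yy) = 5352 / √(4448·53952) = 5352 / √239978496 = 5352 / 15491.2393 = 0.3455
t = r·√(n−2)/√(1−r²) = 0.3455·√10 / √(1−0.119370) = 1.092567 / 0.938419 = 1.164

1.164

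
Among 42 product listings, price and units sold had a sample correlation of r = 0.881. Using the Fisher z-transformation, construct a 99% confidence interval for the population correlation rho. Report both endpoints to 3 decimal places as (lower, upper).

z_r = atanh(0.881) = 1.380218;  SE = 1/√(n−3) = 1/√39 = 0.160128
z-limits: 1.380218 ± 2.576·0.160128 = 1.380218 ± 0.412490 = [0.967728, 1.792708]
ρ-limits: (tanh 0.967728, tanh 1.792708) = (0.748, 0.946)

(0.748, 0.946)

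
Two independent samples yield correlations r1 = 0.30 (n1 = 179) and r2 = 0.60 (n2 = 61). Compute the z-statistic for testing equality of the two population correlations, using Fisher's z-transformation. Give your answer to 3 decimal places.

-2.534

z1 = atanh(0.30) = 0.309520,  z2 = atanh(0.60) = 0.693147
SE = √(1/(n1−3) + 1/(n2−3)) = √(1/176 + 1/58) = √(0.0056818 + 0.0172414) = √0.0229232 = 0.151404
z = (z1 − z2)/SE = (0.309520 − 0.693147) / 0.151404 = -0.383627 / 0.151404 = -2.534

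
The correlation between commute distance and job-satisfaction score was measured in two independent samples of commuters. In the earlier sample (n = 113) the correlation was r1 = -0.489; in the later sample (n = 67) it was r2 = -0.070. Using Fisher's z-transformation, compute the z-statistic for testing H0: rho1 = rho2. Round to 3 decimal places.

-2.955

Fisher z-transforms: z1 = atanh(-0.489) = -0.534745, z2 = atanh(-0.070) = -0.070115; difference d = -0.464630
Var(d) = 1/110 + 1/64 = 0.0090909 + 0.0156250 = 0.0247159
z = d/√Var(d) = -0.464630 / √0.0247159 = -0.464630 / 0.157213 = -2.955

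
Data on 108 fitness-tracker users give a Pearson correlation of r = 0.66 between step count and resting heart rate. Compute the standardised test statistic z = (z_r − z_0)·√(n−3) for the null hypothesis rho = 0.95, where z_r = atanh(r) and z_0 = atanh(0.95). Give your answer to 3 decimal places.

z_r = atanh(0.66) = 0.792814,  z_0 = atanh(0.95) = 1.831781
SE = 1/√(n−3) = 1/√105 = 0.097590
z = (z_r − z_0)/SE = (0.792814 − 1.831781) / 0.097590 = -1.038967 / 0.097590 = -10.646

-10.646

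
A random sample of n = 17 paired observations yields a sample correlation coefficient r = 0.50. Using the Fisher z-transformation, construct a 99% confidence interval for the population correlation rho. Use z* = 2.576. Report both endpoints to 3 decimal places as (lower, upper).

(-0.138, 0.845)

z_r = atanh(0.50) = 0.549306;  SE = 1/√(n−3) = 1/√14 = 0.267261
z-limits: 0.549306 ± 2.576·0.267261 = 0.549306 ± 0.688464 = [-0.139158, 1.237770]
ρ-limits: (tanh -0.139158, tanh 1.237770) = (-0.138, 0.845)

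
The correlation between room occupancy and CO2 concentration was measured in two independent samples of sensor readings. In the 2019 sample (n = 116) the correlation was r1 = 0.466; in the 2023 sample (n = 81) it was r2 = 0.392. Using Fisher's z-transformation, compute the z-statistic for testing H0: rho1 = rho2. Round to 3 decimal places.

z1 = atanh(0.466) = 0.504949,  z2 = atanh(0.392) = 0.414161
SE = √(1/(n1−3) + 1/(n2−3)) = √(1/113 + 1/78) = √(0.0088496 + 0.0128205) = √0.0216701 = 0.147208
z = (z1 − z2)/SE = (0.504949 − 0.414161) / 0.147208 = 0.090788 / 0.147208 = 0.617

0.617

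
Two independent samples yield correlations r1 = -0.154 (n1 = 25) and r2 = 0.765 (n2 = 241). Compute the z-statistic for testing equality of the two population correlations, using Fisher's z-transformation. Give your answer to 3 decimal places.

Fisher z-transforms: z1 = atanh(-0.154) = -0.155235, z2 = atanh(0.765) = 1.008160; difference d = -1.163395
Var(d) = 1/22 + 1/238 = 0.0454545 + 0.0042017 = 0.0496562
z = d/√Var(d) = -1.163395 / √0.0496562 = -1.163395 / 0.222837 = -5.221

-5.221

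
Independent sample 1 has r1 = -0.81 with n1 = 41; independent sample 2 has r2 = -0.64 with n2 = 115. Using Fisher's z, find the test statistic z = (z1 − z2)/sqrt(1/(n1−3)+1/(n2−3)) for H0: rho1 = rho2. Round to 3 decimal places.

z1 = atanh(-0.81) = -1.127029,  z2 = atanh(-0.64) = -0.758174
SE = √(1/(n1−3) + 1/(n2−3)) = √(1/38 + 1/112) = √(0.0263158 + 0.0089286) = √0.0352444 = 0.187735
z = (z1 − z2)/SE = (-1.127029 − (-0.758174)) / 0.187735 = -0.368855 / 0.187735 = -1.965

-1.965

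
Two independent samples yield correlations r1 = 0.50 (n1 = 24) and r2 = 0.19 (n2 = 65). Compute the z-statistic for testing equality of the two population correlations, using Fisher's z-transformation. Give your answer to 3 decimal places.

Fisher z-transforms: z1 = atanh(0.50) = 0.549306, z2 = atanh(0.19) = 0.192337; difference d = 0.356969
Var(d) = 1/21 + 1/62 = 0.0476190 + 0.0161290 = 0.0637480
z = d/√Var(d) = 0.356969 / √0.0637480 = 0.356969 / 0.252484 = 1.414

1.414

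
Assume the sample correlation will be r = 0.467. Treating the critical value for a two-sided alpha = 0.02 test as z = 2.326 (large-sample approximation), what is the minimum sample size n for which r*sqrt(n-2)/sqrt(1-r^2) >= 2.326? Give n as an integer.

22

Need r·√(n−2)/√(1−r²) ≥ 2.326
√(n−2) ≥ 2.326·√(1−0.218089) / 0.467 = 2.326·0.884257 / 0.467 = 4.4042
n−2 ≥ 19.3970  ⇒  n ≥ 21.3970
Smallest integer n = 22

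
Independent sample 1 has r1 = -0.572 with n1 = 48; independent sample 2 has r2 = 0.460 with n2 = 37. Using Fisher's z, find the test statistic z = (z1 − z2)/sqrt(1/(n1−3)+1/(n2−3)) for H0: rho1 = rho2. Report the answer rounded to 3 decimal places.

-5.051

Fisher z-transforms: z1 = atanh(-0.572) = -0.650490, z2 = atanh(0.460) = 0.497311; difference d = -1.147801
Var(d) = 1/45 + 1/34 = 0.0222222 + 0.0294118 = 0.0516340
z = d/√Var(d) = -1.147801 / √0.0516340 = -1.147801 / 0.227231 = -5.051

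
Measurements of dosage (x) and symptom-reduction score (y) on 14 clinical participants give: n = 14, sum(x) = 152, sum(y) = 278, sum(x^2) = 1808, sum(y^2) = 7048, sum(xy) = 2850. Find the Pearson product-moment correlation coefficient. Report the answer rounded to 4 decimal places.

-0.3428

Numerator: nΣxy − (Σx)(Σy) = 14·2850 − (152)(278) = -2356
Denominator: √[(nΣx²−(Σx)²)(nΣy²−(Σy)²)]
  nΣx²−(Σx)² = 14·1808 − 23104 = 2208;  nΣy²−(Σy)² = 14·7048 − 77284 = 21388
  √(2208·21388) = √47224704 = 6872.0233
r = -2356 / 6872.0233 = -0.3428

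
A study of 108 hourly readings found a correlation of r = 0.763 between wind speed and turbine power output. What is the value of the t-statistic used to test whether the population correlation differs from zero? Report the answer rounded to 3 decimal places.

12.153

1 − r² = 1 − 0.582169 = 0.417831;  √(1−r²) = 0.646398
√(n−2) = √106 = 10.295630
t = r·√(n−2)/√(1−r²) = 0.763 · 10.295630 / 0.646398 = 12.153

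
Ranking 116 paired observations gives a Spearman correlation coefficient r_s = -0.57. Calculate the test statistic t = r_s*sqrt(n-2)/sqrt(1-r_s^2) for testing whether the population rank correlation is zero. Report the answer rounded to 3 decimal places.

t = r_s·√(n−2) / √(1−r_s²) with r_s = -0.57, n = 116
  = -0.57·√114 / √(1 − 0.3249)
  = -0.57·10.677078 / 0.821645
  = -6.085934 / 0.821645 = -7.407

-7.407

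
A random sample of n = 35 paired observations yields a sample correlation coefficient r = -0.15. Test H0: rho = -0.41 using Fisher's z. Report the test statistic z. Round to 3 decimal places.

Fisher z: atanh(-0.15) = -0.151140, atanh(-0.41) = -0.435611
z = (z_r − z_0)·√(n−3) = (-0.151140 − (-0.435611))·√32 = 0.284471 · 5.656854 = 1.609

1.609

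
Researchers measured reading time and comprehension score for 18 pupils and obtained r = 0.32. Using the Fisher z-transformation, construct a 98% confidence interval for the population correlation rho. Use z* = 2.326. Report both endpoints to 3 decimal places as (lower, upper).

(-0.263, 0.732)

Fisher z: z_r = atanh(r) = ½·ln((1+0.32)/(1−0.32)) = 0.331647
SE(z) = 1/√(n−3) = 1/√15 = 0.258199
98% ⇒ z* = 2.326; margin = 2.326·0.258199 = 0.600571
CI on z-scale: (-0.268924, 0.932218)
Back-transform: tanh(-0.268924) = -0.262623, tanh(0.932218) = 0.731626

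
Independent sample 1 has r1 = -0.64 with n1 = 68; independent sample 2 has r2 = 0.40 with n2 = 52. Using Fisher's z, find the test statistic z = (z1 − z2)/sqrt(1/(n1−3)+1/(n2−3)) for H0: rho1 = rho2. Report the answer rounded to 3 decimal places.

-6.247

Fisher z-transforms: z1 = atanh(-0.64) = -0.758174, z2 = atanh(0.40) = 0.423649; difference d = -1.181823
Var(d) = 1/65 + 1/49 = 0.0153846 + 0.0204082 = 0.0357928
z = d/√Var(d) = -1.181823 / √0.0357928 = -1.181823 / 0.189190 = -6.247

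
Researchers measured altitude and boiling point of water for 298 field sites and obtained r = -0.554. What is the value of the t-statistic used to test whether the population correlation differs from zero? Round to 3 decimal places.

t = r·√(n−2) / √(1−r²) with r = -0.554, n = 298
  = -0.554·√296 / √(1 − 0.306916)
  = -0.554·17.204651 / 0.832517
  = -9.531377 / 0.832517 = -11.449

-11.449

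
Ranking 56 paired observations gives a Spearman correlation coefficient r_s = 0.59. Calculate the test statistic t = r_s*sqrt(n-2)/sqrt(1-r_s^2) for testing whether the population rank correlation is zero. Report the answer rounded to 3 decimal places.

5.370

1 − r_s² = 1 − 0.3481 = 0.6519;  √(1−r_s²) = 0.807403
√(n−2) = √54 = 7.348469
t = r_s·√(n−2)/√(1−r_s²) = 0.59 · 7.348469 / 0.807403 = 5.370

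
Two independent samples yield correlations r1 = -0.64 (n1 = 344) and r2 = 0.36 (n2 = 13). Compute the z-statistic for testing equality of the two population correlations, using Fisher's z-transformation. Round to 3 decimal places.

z1 = atanh(-0.64) = -0.758174,  z2 = atanh(0.36) = 0.376886
SE = √(1/(n1−3) + 1/(n2−3)) = √(1/341 + 1/10) = √(0.0029326 + 0.1000000) = √0.1029326 = 0.320831
z = (z1 − z2)/SE = (-0.758174 − 0.376886) / 0.320831 = -1.135060 / 0.320831 = -3.538

-3.538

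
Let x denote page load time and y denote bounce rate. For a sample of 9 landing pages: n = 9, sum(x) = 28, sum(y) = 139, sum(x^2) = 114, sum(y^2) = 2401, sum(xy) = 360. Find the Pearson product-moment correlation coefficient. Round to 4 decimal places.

S_xy = nΣxy − ΣxΣy = 9·360 − 28·139 = 3240 − 3892 = -652
S_xx = nΣx² − (Σx)² = 9·114 − 28² = 1026 − 784 = 242
S_yy = nΣy² − (Σy)² = 9·2401 − 139² = 21609 − 19321 = 2288
r = S_xy / √(S_xx·S_yy) = -652 / √(242·2288) = -652 / √553696 = -652 / 744.1075 = -0.8762

-0.8762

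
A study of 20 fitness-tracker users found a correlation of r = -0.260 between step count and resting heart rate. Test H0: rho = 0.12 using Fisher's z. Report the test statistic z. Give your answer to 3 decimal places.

-1.594

Fisher z: atanh(-0.260) = -0.266108, atanh(0.12) = 0.120581
z = (z_r − z_0)·√(n−3) = (-0.266108 − 0.120581)·√17 = -0.386689 · 4.123106 = -1.594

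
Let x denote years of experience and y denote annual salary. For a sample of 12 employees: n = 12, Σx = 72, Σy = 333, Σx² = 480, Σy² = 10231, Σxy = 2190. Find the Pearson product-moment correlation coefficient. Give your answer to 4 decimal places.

0.8807

S_xy = nΣxy − ΣxΣy = 12·2190 − 72·333 = 26280 − 23976 = 2304
S_xx = nΣx² − (Σx)² = 12·480 − 72² = 5760 − 5184 = 576
S_yy = nΣy² − (Σy)² = 12·10231 − 333² = 122772 − 110889 = 11883
r = S_xy / √(S_xx·S_yy) = 2304 / √(576·11883) = 2304 / √6844608 = 2304 / 2616.2202 = 0.8807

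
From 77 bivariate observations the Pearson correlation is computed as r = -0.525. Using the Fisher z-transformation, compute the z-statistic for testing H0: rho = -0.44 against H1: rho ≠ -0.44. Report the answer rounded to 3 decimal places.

-0.955

Fisher z: atanh(-0.525) = -0.583217, atanh(-0.44) = -0.472231
z = (z_r − z_0)·√(n−3) = (-0.583217 − (-0.472231))·√74 = -0.110986 · 8.602325 = -0.955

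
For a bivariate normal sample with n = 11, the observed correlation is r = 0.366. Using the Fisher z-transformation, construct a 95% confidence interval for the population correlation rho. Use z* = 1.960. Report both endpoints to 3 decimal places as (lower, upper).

(-0.300, 0.792)

z_r = atanh(0.366) = 0.383797;  SE = 1/√(n−3) = 1/√8 = 0.353553
z-limits: 0.383797 ± 1.960·0.353553 = 0.383797 ± 0.692964 = [-0.309167, 1.076761]
ρ-limits: (tanh -0.309167, tanh 1.076761) = (-0.300, 0.792)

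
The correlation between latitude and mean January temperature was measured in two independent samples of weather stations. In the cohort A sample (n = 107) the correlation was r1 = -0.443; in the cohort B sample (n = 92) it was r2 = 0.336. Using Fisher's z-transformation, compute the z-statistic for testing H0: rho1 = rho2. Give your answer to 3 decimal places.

z1 = atanh(-0.443) = -0.475957,  z2 = atanh(0.336) = 0.349577
SE = √(1/(n1−3) + 1/(n2−3)) = √(1/104 + 1/89) = √(0.0096154 + 0.0112360) = √0.0208514 = 0.144400
z = (z1 − z2)/SE = (-0.475957 − 0.349577) / 0.144400 = -0.825534 / 0.144400 = -5.717

-5.717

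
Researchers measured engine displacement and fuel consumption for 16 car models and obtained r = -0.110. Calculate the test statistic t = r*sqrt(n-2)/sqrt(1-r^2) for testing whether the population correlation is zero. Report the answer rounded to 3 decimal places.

1 − r² = 1 − 0.012100 = 0.987900;  √(1−r²) = 0.993932
√(n−2) = √14 = 3.741657
t = r·√(n−2)/√(1−r²) = -0.110 · 3.741657 / 0.993932 = -0.414

-0.414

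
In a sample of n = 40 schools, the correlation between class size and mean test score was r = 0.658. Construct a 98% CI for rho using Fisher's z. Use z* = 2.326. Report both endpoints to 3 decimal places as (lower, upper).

(0.386, 0.825)

z_r = atanh(0.658) = 0.789278;  SE = 1/√(n−3) = 1/√37 = 0.164399
z-limits: 0.789278 ± 2.326·0.164399 = 0.789278 ± 0.382392 = [0.406886, 1.171670]
ρ-limits: (tanh 0.406886, tanh 1.171670) = (0.386, 0.825)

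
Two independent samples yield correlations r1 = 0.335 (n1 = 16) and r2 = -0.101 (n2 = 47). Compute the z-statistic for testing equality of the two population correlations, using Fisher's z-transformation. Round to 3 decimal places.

Fisher z-transforms: z1 = atanh(0.335) = 0.348450, z2 = atanh(-0.101) = -0.101346; difference d = 0.449796
Var(d) = 1/13 + 1/44 = 0.0769231 + 0.0227273 = 0.0996504
z = d/√Var(d) = 0.449796 / √0.0996504 = 0.449796 / 0.315675 = 1.425

1.425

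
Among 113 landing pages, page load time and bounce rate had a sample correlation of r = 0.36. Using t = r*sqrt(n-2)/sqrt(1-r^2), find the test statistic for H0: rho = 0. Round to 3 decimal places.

t = r·√(n−2) / √(1−r²) with r = 0.36, n = 113
  = 0.36·√111 / √(1 − 0.1296)
  = 0.36·10.535654 / 0.932952
  = 3.792835 / 0.932952 = 4.065

4.065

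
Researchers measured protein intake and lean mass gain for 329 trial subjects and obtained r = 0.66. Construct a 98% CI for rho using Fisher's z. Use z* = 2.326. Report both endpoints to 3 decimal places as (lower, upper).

z_r = atanh(0.66) = 0.792814;  SE = 1/√(n−3) = 1/√326 = 0.055385
z-limits: 0.792814 ± 2.326·0.055385 = 0.792814 ± 0.128826 = [0.663988, 0.921640]
ρ-limits: (tanh 0.663988, tanh 0.921640) = (0.581, 0.727)

(0.581, 0.727)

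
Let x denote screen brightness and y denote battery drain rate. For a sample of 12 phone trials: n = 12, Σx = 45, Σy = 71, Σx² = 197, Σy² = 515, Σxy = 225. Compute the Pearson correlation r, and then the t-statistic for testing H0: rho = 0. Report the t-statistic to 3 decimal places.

S_xy = nΣxy − ΣxΣy = 12·225 − 45·71 = 2700 − 3195 = -495
S_xx = nΣx² − (Σx)² = 12·197 − 45² = 2364 − 2025 = 339
S_yy = nΣy² − (Σy)² = 12·515 − 71² = 6180 − 5041 = 1139
r = S_xy / √(S_xx·S_yy) = -495 / √(339·1139) = -495 / √386121 = -495 / 621.3864 = -0.7966
t = r·√(n−2)/√(1−r²) = -0.7966·√10 / √(1−0.634572) = -2.519070 / 0.604506 = -4.167

-4.167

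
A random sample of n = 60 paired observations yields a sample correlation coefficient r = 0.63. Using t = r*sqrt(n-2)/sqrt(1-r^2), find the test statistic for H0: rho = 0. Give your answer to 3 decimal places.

t = r·√(n−2) / √(1−r²) with r = 0.63, n = 60
  = 0.63·√58 / √(1 − 0.3969)
  = 0.63·7.615773 / 0.776595
  = 4.797937 / 0.776595 = 6.178

6.178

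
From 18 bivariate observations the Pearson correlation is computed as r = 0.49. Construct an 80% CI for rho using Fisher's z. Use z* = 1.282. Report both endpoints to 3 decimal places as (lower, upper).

Fisher z: z_r = atanh(r) = ½·ln((1+0.49)/(1−0.49)) = 0.536060
SE(z) = 1/√(n−3) = 1/√15 = 0.258199
80% ⇒ z* = 1.282; margin = 1.282·0.258199 = 0.331011
CI on z-scale: (0.205049, 0.867071)
Back-transform: tanh(0.205049) = 0.202223, tanh(0.867071) = 0.699883

(0.202, 0.700)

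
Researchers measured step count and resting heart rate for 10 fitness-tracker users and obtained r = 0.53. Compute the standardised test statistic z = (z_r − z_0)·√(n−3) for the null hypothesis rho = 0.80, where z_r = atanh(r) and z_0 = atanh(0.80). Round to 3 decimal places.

-1.345

z_r = atanh(0.53) = 0.590145,  z_0 = atanh(0.80) = 1.098612
SE = 1/√(n−3) = 1/√7 = 0.377964
z = (z_r − z_0)/SE = (0.590145 − 1.098612) / 0.377964 = -0.508467 / 0.377964 = -1.345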